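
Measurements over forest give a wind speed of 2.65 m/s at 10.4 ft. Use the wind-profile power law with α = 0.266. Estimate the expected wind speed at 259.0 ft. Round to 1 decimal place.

6.2 m/s

Power-law profile: V₂ = V₁ · (z₂/z₁)^α
V₂ = 2.65 × (259.0/10.4)^0.266 = 2.65 × (24.9038)^0.266
    = 2.65 × 2.3518 = 6.2324 m/s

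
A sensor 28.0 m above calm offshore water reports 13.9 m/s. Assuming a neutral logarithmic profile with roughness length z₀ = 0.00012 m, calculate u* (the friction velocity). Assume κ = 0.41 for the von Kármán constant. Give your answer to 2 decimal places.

Log law: V(z) = (u*/κ) · ln(z/z₀) ⇒ u* = κ · V / ln(z/z₀)
u* = 0.41 × 13.9 / ln(28.0/0.00012) = 0.41 × 13.9 / 12.3602
   = 5.6990 / 12.3602 = 0.4611 m/s

u* ≈ 0.46 m/s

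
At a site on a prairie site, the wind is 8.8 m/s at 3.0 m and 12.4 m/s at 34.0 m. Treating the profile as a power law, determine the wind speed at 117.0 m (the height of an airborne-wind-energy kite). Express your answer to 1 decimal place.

First find α: α = ln(V₂/V₁)/ln(z₂/z₁) = ln(12.4/8.8)/ln(34.0/3.0) = 0.34294/2.42775 = 0.1413
Extrapolate from 34.0 m to 117.0 m: V₃ = 12.4 × (117.0/34.0)^0.1413 = 12.4 × 1.1907 = 14.7651 m/s

14.8 m/s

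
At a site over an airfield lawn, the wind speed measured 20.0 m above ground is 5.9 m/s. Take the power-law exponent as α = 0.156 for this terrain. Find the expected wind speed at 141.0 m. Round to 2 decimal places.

Power-law profile: V₂ = V₁ · (z₂/z₁)^α
V₂ = 5.9 × (141.0/20.0)^0.156 = 5.9 × (7.0500)^0.156
    = 5.9 × 1.3562 = 8.0015 m/s

8.00 m/s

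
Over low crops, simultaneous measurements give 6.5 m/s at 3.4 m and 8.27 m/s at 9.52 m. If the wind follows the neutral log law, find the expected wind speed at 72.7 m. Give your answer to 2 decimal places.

Log law: V ∝ ln(z/z₀). From the pair, with r = V₁/V₂ = 0.78597,
ln z₀ = (ln z₁ − r·ln z₂)/(1 − r) = (1.2238 − 0.78597×2.2534)/0.21403 = -2.5573 → z₀ = 0.07751 m
V₃ = V₁ · ln(z₃/z₀)/ln(z₁/z₀) = 6.5 × 6.8437/3.7811 = 11.7648 m/s

11.76 m/s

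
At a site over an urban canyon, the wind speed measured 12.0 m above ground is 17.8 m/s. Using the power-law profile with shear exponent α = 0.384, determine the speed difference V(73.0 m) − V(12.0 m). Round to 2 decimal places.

17.81 m/s

Power law: V₂ = V₁ · (z₂/z₁)^α = 17.8 × (6.0833)^0.384 = 35.6066 m/s
ΔV = 35.6066 − 17.8 = 17.8066 m/s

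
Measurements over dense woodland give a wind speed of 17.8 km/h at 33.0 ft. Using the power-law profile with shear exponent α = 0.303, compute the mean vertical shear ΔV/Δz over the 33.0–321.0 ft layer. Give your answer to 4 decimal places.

0.0613 km/h/ft

Power law: V₂ = V₁ · (z₂/z₁)^α = 17.8 × (9.7273)^0.303 = 35.4635 km/h
ΔV/Δz = (35.4635 − 17.8)/(321.0 − 33.0) = 17.6635/288.0000 = 0.06133 km/h/ft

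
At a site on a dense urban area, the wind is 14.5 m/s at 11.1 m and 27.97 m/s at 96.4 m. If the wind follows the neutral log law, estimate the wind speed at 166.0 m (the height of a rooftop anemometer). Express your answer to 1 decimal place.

31.4 m/s

Log law: V ∝ ln(z/z₀). From the pair, with r = V₁/V₂ = 0.51841,
ln z₀ = (ln z₁ − r·ln z₂)/(1 − r) = (2.4069 − 0.51841×4.5685)/0.48159 = 0.0801 → z₀ = 1.083 m
V₃ = V₁ · ln(z₃/z₀)/ln(z₁/z₀) = 14.5 × 5.0319/2.3268 = 31.3568 m/s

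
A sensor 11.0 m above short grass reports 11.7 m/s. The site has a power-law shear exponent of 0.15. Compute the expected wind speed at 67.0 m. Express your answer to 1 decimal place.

15.3 m/s

Power-law profile: V₂ = V₁ · (z₂/z₁)^α
V₂ = 11.7 × (67.0/11.0)^0.15 = 11.7 × (6.0909)^0.15
    = 11.7 × 1.3113 = 15.3422 m/s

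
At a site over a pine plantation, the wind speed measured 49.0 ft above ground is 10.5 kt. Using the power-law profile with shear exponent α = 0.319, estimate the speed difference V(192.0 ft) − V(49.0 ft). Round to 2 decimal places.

5.73 kt

Power law: V₂ = V₁ · (z₂/z₁)^α = 10.5 × (3.9184)^0.319 = 16.2327 kt
ΔV = 16.2327 − 10.5 = 5.7327 kt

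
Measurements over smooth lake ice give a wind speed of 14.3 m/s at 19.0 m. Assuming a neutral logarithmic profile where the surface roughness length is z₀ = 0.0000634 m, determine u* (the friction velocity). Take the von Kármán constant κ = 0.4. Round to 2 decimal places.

Log law: V(z) = (u*/κ) · ln(z/z₀) ⇒ u* = κ · V / ln(z/z₀)
u* = 0.4 × 14.3 / ln(19.0/0.0000634) = 0.4 × 14.3 / 12.6105
   = 5.7200 / 12.6105 = 0.4536 m/s

u* ≈ 0.45 m/s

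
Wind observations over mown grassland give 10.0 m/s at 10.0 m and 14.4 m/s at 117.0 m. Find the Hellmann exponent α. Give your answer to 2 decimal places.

Power law: V₂/V₁ = (z₂/z₁)^α ⇒ α = ln(V₂/V₁) / ln(z₂/z₁)
α = ln(14.4/10.0) / ln(117.0/10.0) = ln(1.4400) / ln(11.7000)
  = 0.36464 / 2.45959 = 0.14825

α ≈ 0.15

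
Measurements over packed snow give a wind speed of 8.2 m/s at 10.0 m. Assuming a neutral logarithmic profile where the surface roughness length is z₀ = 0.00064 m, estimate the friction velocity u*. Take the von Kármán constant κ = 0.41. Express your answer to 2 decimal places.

Log law: V(z) = (u*/κ) · ln(z/z₀) ⇒ u* = κ · V / ln(z/z₀)
u* = 0.41 × 8.2 / ln(10.0/0.00064) = 0.41 × 8.2 / 9.6566
   = 3.3620 / 9.6566 = 0.3482 m/s

u* ≈ 0.35 m/s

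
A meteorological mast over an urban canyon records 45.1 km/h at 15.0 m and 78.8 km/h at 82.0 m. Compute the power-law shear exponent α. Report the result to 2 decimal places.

Power law: V₂/V₁ = (z₂/z₁)^α ⇒ α = ln(V₂/V₁) / ln(z₂/z₁)
α = ln(78.8/45.1) / ln(82.0/15.0) = ln(1.7472) / ln(5.4667)
  = 0.55803 / 1.69867 = 0.32851

α ≈ 0.33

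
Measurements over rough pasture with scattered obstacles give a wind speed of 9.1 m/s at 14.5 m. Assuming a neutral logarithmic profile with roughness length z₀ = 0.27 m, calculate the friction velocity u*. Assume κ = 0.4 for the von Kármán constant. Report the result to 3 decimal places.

Log law: V(z) = (u*/κ) · ln(z/z₀) ⇒ u* = κ · V / ln(z/z₀)
u* = 0.4 × 9.1 / ln(14.5/0.27) = 0.4 × 9.1 / 3.9835
   = 3.6400 / 3.9835 = 0.9138 m/s

u* ≈ 0.914 m/s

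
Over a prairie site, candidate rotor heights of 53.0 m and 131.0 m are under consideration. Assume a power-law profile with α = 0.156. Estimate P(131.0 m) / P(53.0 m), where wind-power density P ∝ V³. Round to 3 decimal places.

Speed ratio: V_B/V_A = (z_B/z_A)^α = (131.0/53.0)^0.156 = (2.4717)^0.156 = 1.15161
Power-density ratio: P_B/P_A = (V_B/V_A)³ = (1.15161)³ = 1.52729

1.527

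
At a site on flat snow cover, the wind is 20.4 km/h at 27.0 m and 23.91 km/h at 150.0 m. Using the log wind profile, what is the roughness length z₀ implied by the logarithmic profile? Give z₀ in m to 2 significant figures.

Log law: V(z) ∝ ln(z/z₀). With r = V₁/V₂ = 20.4/23.91 = 0.85320,
r · ln(z₂/z₀) = ln(z₁/z₀) ⇒ ln z₀ = (ln z₁ − r·ln z₂)/(1 − r)
ln z₀ = (3.29584 − 0.85320×5.01064) / 0.14680 = -6.6705
z₀ = exp(-6.6705) = 0.001268 m

z₀ ≈ 0.0013 m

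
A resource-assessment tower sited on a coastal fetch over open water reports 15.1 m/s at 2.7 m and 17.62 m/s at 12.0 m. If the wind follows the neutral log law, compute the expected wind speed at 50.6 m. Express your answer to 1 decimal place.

20.1 m/s

Log law: V ∝ ln(z/z₀). From the pair, with r = V₁/V₂ = 0.85698,
ln z₀ = (ln z₁ − r·ln z₂)/(1 − r) = (0.9933 − 0.85698×2.4849)/0.14302 = -7.9448 → z₀ = 0.0003545 m
V₃ = V₁ · ln(z₃/z₀)/ln(z₁/z₀) = 15.1 × 11.8688/8.9381 = 20.0511 m/s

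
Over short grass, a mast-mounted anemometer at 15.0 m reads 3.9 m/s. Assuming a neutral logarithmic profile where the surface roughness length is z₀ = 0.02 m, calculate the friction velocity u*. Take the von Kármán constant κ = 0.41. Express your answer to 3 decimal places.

u* ≈ 0.242 m/s

Log law: V(z) = (u*/κ) · ln(z/z₀) ⇒ u* = κ · V / ln(z/z₀)
u* = 0.41 × 3.9 / ln(15.0/0.02) = 0.41 × 3.9 / 6.6201
   = 1.5990 / 6.6201 = 0.2415 m/s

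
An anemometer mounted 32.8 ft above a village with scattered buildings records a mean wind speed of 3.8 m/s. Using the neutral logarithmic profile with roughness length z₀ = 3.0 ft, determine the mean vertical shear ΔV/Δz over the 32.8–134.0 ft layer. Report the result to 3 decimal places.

0.022 m/s/ft

Log law: V₂ = V₁ · ln(z₂/z₀)/ln(z₁/z₀) = 3.8 × 3.7992/2.3918 = 6.0360 m/s
ΔV/Δz = (6.0360 − 3.8)/(134.0 − 32.8) = 2.2360/101.2000 = 0.02210 m/s/ft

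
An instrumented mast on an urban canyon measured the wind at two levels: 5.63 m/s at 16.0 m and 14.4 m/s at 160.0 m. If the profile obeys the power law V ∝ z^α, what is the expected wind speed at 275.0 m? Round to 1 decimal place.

First find α: α = ln(V₂/V₁)/ln(z₂/z₁) = ln(14.4/5.63)/ln(160.0/16.0) = 0.93912/2.30259 = 0.4079
Extrapolate from 160.0 m to 275.0 m: V₃ = 14.4 × (275.0/160.0)^0.4079 = 14.4 × 1.2472 = 17.9595 m/s

18.0 m/s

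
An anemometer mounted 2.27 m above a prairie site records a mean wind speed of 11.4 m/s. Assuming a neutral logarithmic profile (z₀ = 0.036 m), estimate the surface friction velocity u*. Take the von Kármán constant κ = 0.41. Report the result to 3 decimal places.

Log law: V(z) = (u*/κ) · ln(z/z₀) ⇒ u* = κ · V / ln(z/z₀)
u* = 0.41 × 11.4 / ln(2.27/0.036) = 0.41 × 11.4 / 4.1440
   = 4.6740 / 4.1440 = 1.1279 m/s

u* ≈ 1.128 m/s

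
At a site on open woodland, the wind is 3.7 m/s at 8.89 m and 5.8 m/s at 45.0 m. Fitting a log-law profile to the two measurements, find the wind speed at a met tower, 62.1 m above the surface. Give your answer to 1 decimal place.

6.2 m/s

Log law: V ∝ ln(z/z₀). From the pair, with r = V₁/V₂ = 0.63793,
ln z₀ = (ln z₁ − r·ln z₂)/(1 − r) = (2.1849 − 0.63793×3.8067)/0.36207 = -0.6724 → z₀ = 0.5105 m
V₃ = V₁ · ln(z₃/z₀)/ln(z₁/z₀) = 3.7 × 4.8012/2.8573 = 6.2171 m/s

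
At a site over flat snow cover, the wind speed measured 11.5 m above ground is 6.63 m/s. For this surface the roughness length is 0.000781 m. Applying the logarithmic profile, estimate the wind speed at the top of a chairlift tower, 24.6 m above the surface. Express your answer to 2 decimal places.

Log law: V(z) ∝ ln(z/z₀), so V₂/V₁ = ln(z₂/z₀) / ln(z₁/z₀).
ln(24.6/0.000781) = 10.3577, ln(11.5/0.000781) = 9.5973
V₂ = 6.63 × 10.3577/9.5973 = 6.63 × 1.0792 = 7.1553 m/s

7.16 m/s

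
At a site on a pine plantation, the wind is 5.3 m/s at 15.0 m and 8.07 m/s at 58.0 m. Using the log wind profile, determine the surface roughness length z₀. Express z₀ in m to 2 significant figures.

z₀ ≈ 1.1 m

Log law: V(z) ∝ ln(z/z₀). With r = V₁/V₂ = 5.3/8.07 = 0.65675,
r · ln(z₂/z₀) = ln(z₁/z₀) ⇒ ln z₀ = (ln z₁ − r·ln z₂)/(1 − r)
ln z₀ = (2.70805 − 0.65675×4.06044) / 0.34325 = 0.1204
z₀ = exp(0.1204) = 1.128 m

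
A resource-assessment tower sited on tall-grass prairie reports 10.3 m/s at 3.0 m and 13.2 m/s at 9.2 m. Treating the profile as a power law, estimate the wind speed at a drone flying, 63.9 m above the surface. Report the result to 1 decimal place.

20.3 m/s

First find α: α = ln(V₂/V₁)/ln(z₂/z₁) = ln(13.2/10.3)/ln(9.2/3.0) = 0.24807/1.12059 = 0.2214
Extrapolate from 9.2 m to 63.9 m: V₃ = 13.2 × (63.9/9.2)^0.2214 = 13.2 × 1.5358 = 20.2726 m/s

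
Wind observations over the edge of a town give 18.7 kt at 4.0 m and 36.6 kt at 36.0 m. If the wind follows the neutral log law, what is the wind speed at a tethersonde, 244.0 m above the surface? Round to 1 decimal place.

Log law: V ∝ ln(z/z₀). From the pair, with r = V₁/V₂ = 0.51093,
ln z₀ = (ln z₁ − r·ln z₂)/(1 − r) = (1.3863 − 0.51093×3.5835)/0.48907 = -0.9091 → z₀ = 0.4029 m
V₃ = V₁ · ln(z₃/z₀)/ln(z₁/z₀) = 18.7 × 6.4063/2.2954 = 52.1898 kt

52.2 kt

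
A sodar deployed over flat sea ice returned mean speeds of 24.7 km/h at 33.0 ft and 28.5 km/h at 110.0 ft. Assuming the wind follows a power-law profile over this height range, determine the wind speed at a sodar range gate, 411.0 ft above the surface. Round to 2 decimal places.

First find α: α = ln(V₂/V₁)/ln(z₂/z₁) = ln(28.5/24.7)/ln(110.0/33.0) = 0.14310/1.20397 = 0.1189
Extrapolate from 110.0 ft to 411.0 ft: V₃ = 28.5 × (411.0/110.0)^0.1189 = 28.5 × 1.1696 = 33.3338 km/h

33.33 km/h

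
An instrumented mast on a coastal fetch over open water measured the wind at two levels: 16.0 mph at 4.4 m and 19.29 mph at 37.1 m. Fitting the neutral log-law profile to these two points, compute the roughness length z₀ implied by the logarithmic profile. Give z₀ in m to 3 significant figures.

Log law: V(z) ∝ ln(z/z₀). With r = V₁/V₂ = 16.0/19.29 = 0.82945,
r · ln(z₂/z₀) = ln(z₁/z₀) ⇒ ln z₀ = (ln z₁ − r·ln z₂)/(1 − r)
ln z₀ = (1.48160 − 0.82945×3.61362) / 0.17055 = -8.8868
z₀ = exp(-8.8868) = 0.0001382 m

z₀ ≈ 0.000138 m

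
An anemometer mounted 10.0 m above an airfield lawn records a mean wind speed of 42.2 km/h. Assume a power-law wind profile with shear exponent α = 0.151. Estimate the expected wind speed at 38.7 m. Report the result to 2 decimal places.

Power-law profile: V₂ = V₁ · (z₂/z₁)^α
V₂ = 42.2 × (38.7/10.0)^0.151 = 42.2 × (3.8700)^0.151
    = 42.2 × 1.2267 = 51.7675 km/h

51.77 km/h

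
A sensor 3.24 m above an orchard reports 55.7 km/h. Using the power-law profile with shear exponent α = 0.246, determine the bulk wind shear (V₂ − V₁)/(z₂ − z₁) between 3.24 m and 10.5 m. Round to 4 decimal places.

2.5734 km/h/m

Power law: V₂ = V₁ · (z₂/z₁)^α = 55.7 × (3.2407)^0.246 = 74.3830 km/h
ΔV/Δz = (74.3830 − 55.7)/(10.5 − 3.24) = 18.6830/7.2600 = 2.57342 km/h/m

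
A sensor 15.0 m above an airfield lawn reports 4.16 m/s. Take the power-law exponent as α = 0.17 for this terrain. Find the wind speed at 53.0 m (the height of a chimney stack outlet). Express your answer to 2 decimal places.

5.16 m/s

Power-law profile: V₂ = V₁ · (z₂/z₁)^α
V₂ = 4.16 × (53.0/15.0)^0.17 = 4.16 × (3.5333)^0.17
    = 4.16 × 1.2393 = 5.1557 m/s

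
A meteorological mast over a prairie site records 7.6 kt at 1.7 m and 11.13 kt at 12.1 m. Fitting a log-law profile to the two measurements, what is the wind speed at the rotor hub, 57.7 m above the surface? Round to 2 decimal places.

13.94 kt

Log law: V ∝ ln(z/z₀). From the pair, with r = V₁/V₂ = 0.68284,
ln z₀ = (ln z₁ − r·ln z₂)/(1 − r) = (0.5306 − 0.68284×2.4932)/0.31716 = -3.6948 → z₀ = 0.02485 m
V₃ = V₁ · ln(z₃/z₀)/ln(z₁/z₀) = 7.6 × 7.7500/4.2254 = 13.9396 kt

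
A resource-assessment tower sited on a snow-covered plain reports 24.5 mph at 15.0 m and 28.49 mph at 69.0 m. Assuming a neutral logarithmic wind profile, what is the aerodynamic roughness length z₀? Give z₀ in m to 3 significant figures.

Log law: V(z) ∝ ln(z/z₀). With r = V₁/V₂ = 24.5/28.49 = 0.85995,
r · ln(z₂/z₀) = ln(z₁/z₀) ⇒ ln z₀ = (ln z₁ − r·ln z₂)/(1 − r)
ln z₀ = (2.70805 − 0.85995×4.23411) / 0.14005 = -6.6625
z₀ = exp(-6.6625) = 0.001278 m

z₀ ≈ 0.00128 m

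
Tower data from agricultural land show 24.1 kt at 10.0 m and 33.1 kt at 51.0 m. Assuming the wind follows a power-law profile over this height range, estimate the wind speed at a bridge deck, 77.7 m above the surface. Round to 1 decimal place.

First find α: α = ln(V₂/V₁)/ln(z₂/z₁) = ln(33.1/24.1)/ln(51.0/10.0) = 0.31732/1.62924 = 0.1948
Extrapolate from 51.0 m to 77.7 m: V₃ = 33.1 × (77.7/51.0)^0.1948 = 33.1 × 1.0855 = 35.9287 kt

35.9 kt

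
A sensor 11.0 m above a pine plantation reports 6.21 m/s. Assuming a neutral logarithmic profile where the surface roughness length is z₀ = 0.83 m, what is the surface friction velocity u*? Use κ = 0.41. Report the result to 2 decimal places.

Log law: V(z) = (u*/κ) · ln(z/z₀) ⇒ u* = κ · V / ln(z/z₀)
u* = 0.41 × 6.21 / ln(11.0/0.83) = 0.41 × 6.21 / 2.5842
   = 2.5461 / 2.5842 = 0.9852 m/s

u* ≈ 0.99 m/s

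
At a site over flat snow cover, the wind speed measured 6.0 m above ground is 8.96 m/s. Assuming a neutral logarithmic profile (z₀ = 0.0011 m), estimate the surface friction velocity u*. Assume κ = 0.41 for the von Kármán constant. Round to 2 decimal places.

Log law: V(z) = (u*/κ) · ln(z/z₀) ⇒ u* = κ · V / ln(z/z₀)
u* = 0.41 × 8.96 / ln(6.0/0.0011) = 0.41 × 8.96 / 8.6042
   = 3.6736 / 8.6042 = 0.4270 m/s

u* ≈ 0.43 m/s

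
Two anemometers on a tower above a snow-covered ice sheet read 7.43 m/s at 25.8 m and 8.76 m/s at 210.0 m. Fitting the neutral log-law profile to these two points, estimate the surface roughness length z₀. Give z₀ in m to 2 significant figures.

z₀ ≈ 0.00021 m

Log law: V(z) ∝ ln(z/z₀). With r = V₁/V₂ = 7.43/8.76 = 0.84817,
r · ln(z₂/z₀) = ln(z₁/z₀) ⇒ ln z₀ = (ln z₁ − r·ln z₂)/(1 − r)
ln z₀ = (3.25037 − 0.84817×5.34711) / 0.15183 = -8.4630
z₀ = exp(-8.4630) = 0.0002111 m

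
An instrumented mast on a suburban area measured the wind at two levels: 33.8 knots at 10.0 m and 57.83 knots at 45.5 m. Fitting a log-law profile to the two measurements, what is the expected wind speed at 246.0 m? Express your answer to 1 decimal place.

Log law: V ∝ ln(z/z₀). From the pair, with r = V₁/V₂ = 0.58447,
ln z₀ = (ln z₁ − r·ln z₂)/(1 − r) = (2.3026 − 0.58447×3.8177)/0.41553 = 0.1714 → z₀ = 1.187 m
V₃ = V₁ · ln(z₃/z₀)/ln(z₁/z₀) = 33.8 × 5.3339/2.1311 = 84.5957 knots

84.6 knots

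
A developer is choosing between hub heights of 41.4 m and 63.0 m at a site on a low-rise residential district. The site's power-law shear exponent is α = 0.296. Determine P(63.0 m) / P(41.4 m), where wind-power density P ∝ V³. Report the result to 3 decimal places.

Speed ratio: V_B/V_A = (z_B/z_A)^α = (63.0/41.4)^0.296 = (1.5217)^0.296 = 1.13233
Power-density ratio: P_B/P_A = (V_B/V_A)³ = (1.13233)³ = 1.45184

1.452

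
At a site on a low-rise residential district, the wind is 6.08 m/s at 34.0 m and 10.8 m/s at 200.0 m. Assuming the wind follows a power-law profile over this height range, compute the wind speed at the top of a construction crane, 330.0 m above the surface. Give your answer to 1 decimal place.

12.7 m/s

First find α: α = ln(V₂/V₁)/ln(z₂/z₁) = ln(10.8/6.08)/ln(200.0/34.0) = 0.57454/1.77196 = 0.3242
Extrapolate from 200.0 m to 330.0 m: V₃ = 10.8 × (330.0/200.0)^0.3242 = 10.8 × 1.1763 = 12.7040 m/s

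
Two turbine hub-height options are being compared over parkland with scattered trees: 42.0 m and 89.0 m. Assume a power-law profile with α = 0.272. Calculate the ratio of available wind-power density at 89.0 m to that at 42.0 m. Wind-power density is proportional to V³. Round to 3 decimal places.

Speed ratio: V_B/V_A = (z_B/z_A)^α = (89.0/42.0)^0.272 = (2.1190)^0.272 = 1.22662
Power-density ratio: P_B/P_A = (V_B/V_A)³ = (1.22662)³ = 1.84557

1.846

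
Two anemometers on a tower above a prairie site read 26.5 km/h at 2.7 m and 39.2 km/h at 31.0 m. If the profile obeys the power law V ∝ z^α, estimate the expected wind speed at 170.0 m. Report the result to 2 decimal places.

First find α: α = ln(V₂/V₁)/ln(z₂/z₁) = ln(39.2/26.5)/ln(31.0/2.7) = 0.39153/2.44074 = 0.1604
Extrapolate from 31.0 m to 170.0 m: V₃ = 39.2 × (170.0/31.0)^0.1604 = 39.2 × 1.3139 = 51.5047 km/h

51.50 km/h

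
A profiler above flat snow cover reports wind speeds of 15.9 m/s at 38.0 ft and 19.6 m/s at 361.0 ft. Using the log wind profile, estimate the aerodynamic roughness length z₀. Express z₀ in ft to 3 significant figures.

Log law: V(z) ∝ ln(z/z₀). With r = V₁/V₂ = 15.9/19.6 = 0.81122,
r · ln(z₂/z₀) = ln(z₁/z₀) ⇒ ln z₀ = (ln z₁ − r·ln z₂)/(1 − r)
ln z₀ = (3.63759 − 0.81122×5.88888) / 0.18878 = -6.0369
z₀ = exp(-6.0369) = 0.002389 ft

z₀ ≈ 0.00239 ft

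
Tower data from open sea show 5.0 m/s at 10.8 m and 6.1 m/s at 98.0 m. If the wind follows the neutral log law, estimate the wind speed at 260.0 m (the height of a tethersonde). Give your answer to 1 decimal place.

Log law: V ∝ ln(z/z₀). From the pair, with r = V₁/V₂ = 0.81967,
ln z₀ = (ln z₁ − r·ln z₂)/(1 − r) = (2.3795 − 0.81967×4.5850)/0.18033 = -7.6451 → z₀ = 0.0004784 m
V₃ = V₁ · ln(z₃/z₀)/ln(z₁/z₀) = 5.0 × 13.2058/10.0246 = 6.5867 m/s

6.6 m/s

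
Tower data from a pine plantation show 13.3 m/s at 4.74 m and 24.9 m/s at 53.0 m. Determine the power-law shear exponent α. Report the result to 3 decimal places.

Power law: V₂/V₁ = (z₂/z₁)^α ⇒ α = ln(V₂/V₁) / ln(z₂/z₁)
α = ln(24.9/13.3) / ln(53.0/4.74) = ln(1.8722) / ln(11.1814)
  = 0.62710 / 2.41425 = 0.25975

α ≈ 0.260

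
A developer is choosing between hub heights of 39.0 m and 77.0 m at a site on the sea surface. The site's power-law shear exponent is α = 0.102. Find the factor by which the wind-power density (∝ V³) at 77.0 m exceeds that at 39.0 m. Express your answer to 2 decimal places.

1.23

Speed ratio: V_B/V_A = (z_B/z_A)^α = (77.0/39.0)^0.102 = (1.9744)^0.102 = 1.07185
Power-density ratio: P_B/P_A = (V_B/V_A)³ = (1.07185)³ = 1.23140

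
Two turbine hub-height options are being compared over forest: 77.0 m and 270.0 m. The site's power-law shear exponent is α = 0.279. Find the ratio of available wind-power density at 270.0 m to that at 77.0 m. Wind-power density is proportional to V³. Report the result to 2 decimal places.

Speed ratio: V_B/V_A = (z_B/z_A)^α = (270.0/77.0)^0.279 = (3.5065)^0.279 = 1.41912
Power-density ratio: P_B/P_A = (V_B/V_A)³ = (1.41912)³ = 2.85798

2.86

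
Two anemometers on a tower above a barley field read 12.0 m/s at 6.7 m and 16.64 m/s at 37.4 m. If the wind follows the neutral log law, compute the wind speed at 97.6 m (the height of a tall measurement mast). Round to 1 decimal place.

19.2 m/s

Log law: V ∝ ln(z/z₀). From the pair, with r = V₁/V₂ = 0.72115,
ln z₀ = (ln z₁ − r·ln z₂)/(1 − r) = (1.9021 − 0.72115×3.6217)/0.27885 = -2.5450 → z₀ = 0.07847 m
V₃ = V₁ · ln(z₃/z₀)/ln(z₁/z₀) = 12.0 × 7.1259/4.4471 = 19.2283 m/s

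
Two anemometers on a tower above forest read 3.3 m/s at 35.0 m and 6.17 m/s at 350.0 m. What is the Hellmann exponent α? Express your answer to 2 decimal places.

α ≈ 0.27

Power law: V₂/V₁ = (z₂/z₁)^α ⇒ α = ln(V₂/V₁) / ln(z₂/z₁)
α = ln(6.17/3.3) / ln(350.0/35.0) = ln(1.8697) / ln(10.0000)
  = 0.62578 / 2.30259 = 0.27177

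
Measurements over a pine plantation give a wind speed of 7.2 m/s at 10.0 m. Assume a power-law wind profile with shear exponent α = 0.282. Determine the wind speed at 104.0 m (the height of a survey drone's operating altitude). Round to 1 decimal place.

13.9 m/s

Power-law profile: V₂ = V₁ · (z₂/z₁)^α
V₂ = 7.2 × (104.0/10.0)^0.282 = 7.2 × (10.4000)^0.282
    = 7.2 × 1.9355 = 13.9359 m/s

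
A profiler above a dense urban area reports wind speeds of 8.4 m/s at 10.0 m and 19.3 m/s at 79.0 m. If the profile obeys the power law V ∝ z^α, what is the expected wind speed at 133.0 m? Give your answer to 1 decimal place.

First find α: α = ln(V₂/V₁)/ln(z₂/z₁) = ln(19.3/8.4)/ln(79.0/10.0) = 0.83187/2.06686 = 0.4025
Extrapolate from 79.0 m to 133.0 m: V₃ = 19.3 × (133.0/79.0)^0.4025 = 19.3 × 1.2333 = 23.8017 m/s

23.8 m/s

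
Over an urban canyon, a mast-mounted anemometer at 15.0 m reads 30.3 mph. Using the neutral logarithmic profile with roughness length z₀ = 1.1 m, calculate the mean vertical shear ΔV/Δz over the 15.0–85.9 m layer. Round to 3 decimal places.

0.285 mph/m

Log law: V₂ = V₁ · ln(z₂/z₀)/ln(z₁/z₀) = 30.3 × 4.3579/2.6127 = 50.5384 mph
ΔV/Δz = (50.5384 − 30.3)/(85.9 − 15.0) = 20.2384/70.9000 = 0.28545 mph/m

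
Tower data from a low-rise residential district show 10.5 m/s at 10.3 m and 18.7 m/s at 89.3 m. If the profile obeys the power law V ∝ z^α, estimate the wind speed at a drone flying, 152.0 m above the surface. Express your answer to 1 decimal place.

First find α: α = ln(V₂/V₁)/ln(z₂/z₁) = ln(18.7/10.5)/ln(89.3/10.3) = 0.57715/2.15986 = 0.2672
Extrapolate from 89.3 m to 152.0 m: V₃ = 18.7 × (152.0/89.3)^0.2672 = 18.7 × 1.1527 = 21.5559 m/s

21.6 m/s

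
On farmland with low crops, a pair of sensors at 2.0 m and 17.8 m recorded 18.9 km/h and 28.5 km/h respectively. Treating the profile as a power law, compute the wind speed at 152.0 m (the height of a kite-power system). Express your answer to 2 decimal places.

42.64 km/h

First find α: α = ln(V₂/V₁)/ln(z₂/z₁) = ln(28.5/18.9)/ln(17.8/2.0) = 0.41074/2.18605 = 0.1879
Extrapolate from 17.8 m to 152.0 m: V₃ = 28.5 × (152.0/17.8)^0.1879 = 28.5 × 1.4963 = 42.6434 km/h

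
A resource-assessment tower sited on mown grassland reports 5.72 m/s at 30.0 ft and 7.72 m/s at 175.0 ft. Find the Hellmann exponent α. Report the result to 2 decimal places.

α ≈ 0.17

Power law: V₂/V₁ = (z₂/z₁)^α ⇒ α = ln(V₂/V₁) / ln(z₂/z₁)
α = ln(7.72/5.72) / ln(175.0/30.0) = ln(1.3497) / ln(5.8333)
  = 0.29985 / 1.76359 = 0.17002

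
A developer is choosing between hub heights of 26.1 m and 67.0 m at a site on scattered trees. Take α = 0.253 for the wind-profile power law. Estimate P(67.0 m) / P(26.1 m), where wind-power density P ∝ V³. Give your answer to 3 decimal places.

2.045

Speed ratio: V_B/V_A = (z_B/z_A)^α = (67.0/26.1)^0.253 = (2.5670)^0.253 = 1.26937
Power-density ratio: P_B/P_A = (V_B/V_A)³ = (1.26937)³ = 2.04532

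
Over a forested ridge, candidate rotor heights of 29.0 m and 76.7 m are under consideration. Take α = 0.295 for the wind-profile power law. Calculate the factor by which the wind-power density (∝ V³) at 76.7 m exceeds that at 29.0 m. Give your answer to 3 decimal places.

Speed ratio: V_B/V_A = (z_B/z_A)^α = (76.7/29.0)^0.295 = (2.6448)^0.295 = 1.33232
Power-density ratio: P_B/P_A = (V_B/V_A)³ = (1.33232)³ = 2.36495

2.365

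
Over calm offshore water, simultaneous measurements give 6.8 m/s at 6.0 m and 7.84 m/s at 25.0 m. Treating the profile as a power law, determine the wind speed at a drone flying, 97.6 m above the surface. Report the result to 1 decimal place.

9.0 m/s

First find α: α = ln(V₂/V₁)/ln(z₂/z₁) = ln(7.84/6.8)/ln(25.0/6.0) = 0.14232/1.42712 = 0.0997
Extrapolate from 25.0 m to 97.6 m: V₃ = 7.84 × (97.6/25.0)^0.0997 = 7.84 × 1.1455 = 8.9806 m/s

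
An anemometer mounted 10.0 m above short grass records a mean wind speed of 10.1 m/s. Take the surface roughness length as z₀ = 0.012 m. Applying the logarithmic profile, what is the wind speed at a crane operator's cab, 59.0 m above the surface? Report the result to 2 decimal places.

Log law: V(z) ∝ ln(z/z₀), so V₂/V₁ = ln(z₂/z₀) / ln(z₁/z₀).
ln(59.0/0.012) = 8.5004, ln(10.0/0.012) = 6.7254
V₂ = 10.1 × 8.5004/6.7254 = 10.1 × 1.2639 = 12.7656 m/s

12.77 m/s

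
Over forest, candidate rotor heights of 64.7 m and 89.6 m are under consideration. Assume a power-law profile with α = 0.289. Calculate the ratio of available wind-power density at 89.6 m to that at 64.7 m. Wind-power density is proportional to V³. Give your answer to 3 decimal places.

Speed ratio: V_B/V_A = (z_B/z_A)^α = (89.6/64.7)^0.289 = (1.3849)^0.289 = 1.09867
Power-density ratio: P_B/P_A = (V_B/V_A)³ = (1.09867)³ = 1.32616

1.326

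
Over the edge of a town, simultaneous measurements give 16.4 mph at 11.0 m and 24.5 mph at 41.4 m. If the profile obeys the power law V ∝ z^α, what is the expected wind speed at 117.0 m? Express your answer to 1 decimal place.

33.6 mph

First find α: α = ln(V₂/V₁)/ln(z₂/z₁) = ln(24.5/16.4)/ln(41.4/11.0) = 0.40139/1.32539 = 0.3028
Extrapolate from 41.4 m to 117.0 m: V₃ = 24.5 × (117.0/41.4)^0.3028 = 24.5 × 1.3697 = 33.5589 mph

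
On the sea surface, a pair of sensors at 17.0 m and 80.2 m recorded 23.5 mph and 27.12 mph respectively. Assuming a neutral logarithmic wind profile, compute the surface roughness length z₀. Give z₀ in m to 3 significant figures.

z₀ ≈ 0.000719 m

Log law: V(z) ∝ ln(z/z₀). With r = V₁/V₂ = 23.5/27.12 = 0.86652,
r · ln(z₂/z₀) = ln(z₁/z₀) ⇒ ln z₀ = (ln z₁ − r·ln z₂)/(1 − r)
ln z₀ = (2.83321 − 0.86652×4.38452) / 0.13348 = -7.2374
z₀ = exp(-7.2374) = 0.0007191 m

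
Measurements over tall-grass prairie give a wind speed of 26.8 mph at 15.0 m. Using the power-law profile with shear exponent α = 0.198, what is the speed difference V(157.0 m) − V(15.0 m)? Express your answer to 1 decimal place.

15.9 mph

Power law: V₂ = V₁ · (z₂/z₁)^α = 26.8 × (10.4667)^0.198 = 42.6635 mph
ΔV = 42.6635 − 26.8 = 15.8635 mph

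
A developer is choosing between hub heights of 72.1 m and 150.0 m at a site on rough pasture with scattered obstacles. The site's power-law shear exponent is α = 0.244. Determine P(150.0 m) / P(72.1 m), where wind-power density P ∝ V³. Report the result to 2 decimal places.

Speed ratio: V_B/V_A = (z_B/z_A)^α = (150.0/72.1)^0.244 = (2.0804)^0.244 = 1.19572
Power-density ratio: P_B/P_A = (V_B/V_A)³ = (1.19572)³ = 1.70958

1.71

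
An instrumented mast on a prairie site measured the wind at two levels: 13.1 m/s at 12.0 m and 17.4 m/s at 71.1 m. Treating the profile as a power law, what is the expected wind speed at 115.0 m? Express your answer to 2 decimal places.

First find α: α = ln(V₂/V₁)/ln(z₂/z₁) = ln(17.4/13.1)/ln(71.1/12.0) = 0.28386/1.77918 = 0.1595
Extrapolate from 71.1 m to 115.0 m: V₃ = 17.4 × (115.0/71.1)^0.1595 = 17.4 × 1.0797 = 18.7874 m/s

18.79 m/s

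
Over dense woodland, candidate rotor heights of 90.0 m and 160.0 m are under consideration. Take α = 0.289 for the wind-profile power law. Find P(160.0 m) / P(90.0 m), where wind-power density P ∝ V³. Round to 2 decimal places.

Speed ratio: V_B/V_A = (z_B/z_A)^α = (160.0/90.0)^0.289 = (1.7778)^0.289 = 1.18090
Power-density ratio: P_B/P_A = (V_B/V_A)³ = (1.18090)³ = 1.64681

1.65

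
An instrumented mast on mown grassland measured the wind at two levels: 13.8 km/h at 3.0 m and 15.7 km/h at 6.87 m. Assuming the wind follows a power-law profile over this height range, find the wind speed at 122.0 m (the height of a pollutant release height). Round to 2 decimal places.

24.57 km/h

First find α: α = ln(V₂/V₁)/ln(z₂/z₁) = ln(15.7/13.8)/ln(6.87/3.0) = 0.12899/0.82855 = 0.1557
Extrapolate from 6.87 m to 122.0 m: V₃ = 15.7 × (122.0/6.87)^0.1557 = 15.7 × 1.5650 = 24.5704 km/h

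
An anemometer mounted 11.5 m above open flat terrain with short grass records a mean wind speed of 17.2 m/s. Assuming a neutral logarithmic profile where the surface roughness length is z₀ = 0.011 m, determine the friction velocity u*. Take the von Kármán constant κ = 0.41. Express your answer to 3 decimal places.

Log law: V(z) = (u*/κ) · ln(z/z₀) ⇒ u* = κ · V / ln(z/z₀)
u* = 0.41 × 17.2 / ln(11.5/0.011) = 0.41 × 17.2 / 6.9522
   = 7.0520 / 6.9522 = 1.0144 m/s

u* ≈ 1.014 m/s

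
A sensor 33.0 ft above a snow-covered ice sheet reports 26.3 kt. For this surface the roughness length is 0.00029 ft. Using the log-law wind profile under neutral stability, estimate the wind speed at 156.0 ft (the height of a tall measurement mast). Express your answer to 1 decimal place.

Log law: V(z) ∝ ln(z/z₀), so V₂/V₁ = ln(z₂/z₀) / ln(z₁/z₀).
ln(156.0/0.00029) = 13.1955, ln(33.0/0.00029) = 11.6421
V₂ = 26.3 × 13.1955/11.6421 = 26.3 × 1.1334 = 29.8091 kt

29.8 kt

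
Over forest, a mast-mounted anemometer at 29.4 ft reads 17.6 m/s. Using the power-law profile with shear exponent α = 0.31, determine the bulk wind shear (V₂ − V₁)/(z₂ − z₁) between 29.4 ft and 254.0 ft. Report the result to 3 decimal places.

0.075 m/s/ft

Power law: V₂ = V₁ · (z₂/z₁)^α = 17.6 × (8.6395)^0.31 = 34.3418 m/s
ΔV/Δz = (34.3418 − 17.6)/(254.0 − 29.4) = 16.7418/224.6000 = 0.07454 m/s/ft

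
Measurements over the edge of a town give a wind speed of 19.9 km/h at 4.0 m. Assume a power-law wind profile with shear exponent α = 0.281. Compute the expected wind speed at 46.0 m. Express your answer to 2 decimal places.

Power-law profile: V₂ = V₁ · (z₂/z₁)^α
V₂ = 19.9 × (46.0/4.0)^0.281 = 19.9 × (11.5000)^0.281
    = 19.9 × 1.9864 = 39.5284 km/h

39.53 km/h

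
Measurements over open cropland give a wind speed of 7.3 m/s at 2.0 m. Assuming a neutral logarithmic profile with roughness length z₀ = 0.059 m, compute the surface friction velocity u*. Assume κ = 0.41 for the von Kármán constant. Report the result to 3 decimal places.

u* ≈ 0.849 m/s

Log law: V(z) = (u*/κ) · ln(z/z₀) ⇒ u* = κ · V / ln(z/z₀)
u* = 0.41 × 7.3 / ln(2.0/0.059) = 0.41 × 7.3 / 3.5234
   = 2.9930 / 3.5234 = 0.8495 m/s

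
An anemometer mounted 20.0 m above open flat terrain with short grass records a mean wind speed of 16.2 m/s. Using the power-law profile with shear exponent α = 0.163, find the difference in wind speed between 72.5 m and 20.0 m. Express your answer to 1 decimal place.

Power law: V₂ = V₁ · (z₂/z₁)^α = 16.2 × (3.6250)^0.163 = 19.9840 m/s
ΔV = 19.9840 − 16.2 = 3.7840 m/s

3.8 m/s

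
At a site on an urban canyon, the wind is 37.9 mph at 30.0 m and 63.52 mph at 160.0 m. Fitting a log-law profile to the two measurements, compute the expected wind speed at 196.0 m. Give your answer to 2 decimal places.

66.63 mph

Log law: V ∝ ln(z/z₀). From the pair, with r = V₁/V₂ = 0.59666,
ln z₀ = (ln z₁ − r·ln z₂)/(1 − r) = (3.4012 − 0.59666×5.0752)/0.40334 = 0.9249 → z₀ = 2.522 m
V₃ = V₁ · ln(z₃/z₀)/ln(z₁/z₀) = 37.9 × 4.3533/2.4763 = 66.6260 mph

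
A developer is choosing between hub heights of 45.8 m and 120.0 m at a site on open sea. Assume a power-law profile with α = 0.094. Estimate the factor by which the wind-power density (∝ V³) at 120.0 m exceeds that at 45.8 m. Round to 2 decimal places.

1.31

Speed ratio: V_B/V_A = (z_B/z_A)^α = (120.0/45.8)^0.094 = (2.6201)^0.094 = 1.09477
Power-density ratio: P_B/P_A = (V_B/V_A)³ = (1.09477)³ = 1.31209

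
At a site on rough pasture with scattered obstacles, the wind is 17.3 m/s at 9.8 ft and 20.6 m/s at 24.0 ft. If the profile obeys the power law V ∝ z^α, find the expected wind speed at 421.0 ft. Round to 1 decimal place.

36.0 m/s

First find α: α = ln(V₂/V₁)/ln(z₂/z₁) = ln(20.6/17.3)/ln(24.0/9.8) = 0.17458/0.89567 = 0.1949
Extrapolate from 24.0 ft to 421.0 ft: V₃ = 20.6 × (421.0/24.0)^0.1949 = 20.6 × 1.7478 = 36.0049 m/s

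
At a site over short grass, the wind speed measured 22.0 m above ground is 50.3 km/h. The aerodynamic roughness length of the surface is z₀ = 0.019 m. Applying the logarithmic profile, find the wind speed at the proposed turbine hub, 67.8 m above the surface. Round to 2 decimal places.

58.33 km/h

Log law: V(z) ∝ ln(z/z₀), so V₂/V₁ = ln(z₂/z₀) / ln(z₁/z₀).
ln(67.8/0.019) = 8.1799, ln(22.0/0.019) = 7.0544
V₂ = 50.3 × 8.1799/7.0544 = 50.3 × 1.1595 = 58.3253 km/h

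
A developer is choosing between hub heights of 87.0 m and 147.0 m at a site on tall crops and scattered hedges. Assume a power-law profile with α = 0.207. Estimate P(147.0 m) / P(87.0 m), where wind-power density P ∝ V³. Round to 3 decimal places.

1.385

Speed ratio: V_B/V_A = (z_B/z_A)^α = (147.0/87.0)^0.207 = (1.6897)^0.207 = 1.11469
Power-density ratio: P_B/P_A = (V_B/V_A)³ = (1.11469)³ = 1.38504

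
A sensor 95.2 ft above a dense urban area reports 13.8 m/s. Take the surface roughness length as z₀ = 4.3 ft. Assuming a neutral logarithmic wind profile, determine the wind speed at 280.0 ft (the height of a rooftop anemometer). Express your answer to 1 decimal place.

Log law: V(z) ∝ ln(z/z₀), so V₂/V₁ = ln(z₂/z₀) / ln(z₁/z₀).
ln(280.0/4.3) = 4.1762, ln(95.2/4.3) = 3.0974
V₂ = 13.8 × 4.1762/3.0974 = 13.8 × 1.3483 = 18.6065 m/s

18.6 m/s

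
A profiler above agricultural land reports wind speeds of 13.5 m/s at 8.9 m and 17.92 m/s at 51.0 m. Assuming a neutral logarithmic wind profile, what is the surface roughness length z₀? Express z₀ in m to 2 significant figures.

Log law: V(z) ∝ ln(z/z₀). With r = V₁/V₂ = 13.5/17.92 = 0.75335,
r · ln(z₂/z₀) = ln(z₁/z₀) ⇒ ln z₀ = (ln z₁ − r·ln z₂)/(1 − r)
ln z₀ = (2.18605 − 0.75335×3.93183) / 0.24665 = -3.1461
z₀ = exp(-3.1461) = 0.04302 m

z₀ ≈ 0.043 m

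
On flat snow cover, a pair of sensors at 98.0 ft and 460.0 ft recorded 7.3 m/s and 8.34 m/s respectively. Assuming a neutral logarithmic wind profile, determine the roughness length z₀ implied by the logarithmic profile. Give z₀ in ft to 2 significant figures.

z₀ ≈ 0.0019 ft

Log law: V(z) ∝ ln(z/z₀). With r = V₁/V₂ = 7.3/8.34 = 0.87530,
r · ln(z₂/z₀) = ln(z₁/z₀) ⇒ ln z₀ = (ln z₁ − r·ln z₂)/(1 − r)
ln z₀ = (4.58497 − 0.87530×6.13123) / 0.12470 = -6.2686
z₀ = exp(-6.2686) = 0.001895 ft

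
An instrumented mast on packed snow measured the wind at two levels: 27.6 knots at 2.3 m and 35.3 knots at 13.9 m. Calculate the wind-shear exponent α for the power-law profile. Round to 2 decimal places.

α ≈ 0.14

Power law: V₂/V₁ = (z₂/z₁)^α ⇒ α = ln(V₂/V₁) / ln(z₂/z₁)
α = ln(35.3/27.6) / ln(13.9/2.3) = ln(1.2790) / ln(6.0435)
  = 0.24607 / 1.79898 = 0.13678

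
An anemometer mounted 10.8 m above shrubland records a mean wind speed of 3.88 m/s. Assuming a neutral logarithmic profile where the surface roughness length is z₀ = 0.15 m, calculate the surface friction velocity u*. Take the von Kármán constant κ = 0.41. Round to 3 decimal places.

Log law: V(z) = (u*/κ) · ln(z/z₀) ⇒ u* = κ · V / ln(z/z₀)
u* = 0.41 × 3.88 / ln(10.8/0.15) = 0.41 × 3.88 / 4.2767
   = 1.5908 / 4.2767 = 0.3720 m/s

u* ≈ 0.372 m/s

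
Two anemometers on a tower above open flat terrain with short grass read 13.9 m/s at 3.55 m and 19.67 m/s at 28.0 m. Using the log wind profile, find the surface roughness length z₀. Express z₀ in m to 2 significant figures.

Log law: V(z) ∝ ln(z/z₀). With r = V₁/V₂ = 13.9/19.67 = 0.70666,
r · ln(z₂/z₀) = ln(z₁/z₀) ⇒ ln z₀ = (ln z₁ − r·ln z₂)/(1 − r)
ln z₀ = (1.26695 − 0.70666×3.33220) / 0.29334 = -3.7083
z₀ = exp(-3.7083) = 0.02452 m

z₀ ≈ 0.025 m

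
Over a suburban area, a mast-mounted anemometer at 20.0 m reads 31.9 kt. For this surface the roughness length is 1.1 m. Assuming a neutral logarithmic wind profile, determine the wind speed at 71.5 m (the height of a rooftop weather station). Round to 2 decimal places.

Log law: V(z) ∝ ln(z/z₀), so V₂/V₁ = ln(z₂/z₀) / ln(z₁/z₀).
ln(71.5/1.1) = 4.1744, ln(20.0/1.1) = 2.9004
V₂ = 31.9 × 4.1744/2.9004 = 31.9 × 1.4392 = 45.9116 kt

45.91 kt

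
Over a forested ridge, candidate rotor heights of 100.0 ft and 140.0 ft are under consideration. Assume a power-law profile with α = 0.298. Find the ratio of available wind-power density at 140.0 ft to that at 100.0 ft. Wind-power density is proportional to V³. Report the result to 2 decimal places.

Speed ratio: V_B/V_A = (z_B/z_A)^α = (140.0/100.0)^0.298 = (1.4000)^0.298 = 1.10547
Power-density ratio: P_B/P_A = (V_B/V_A)³ = (1.10547)³ = 1.35095

1.35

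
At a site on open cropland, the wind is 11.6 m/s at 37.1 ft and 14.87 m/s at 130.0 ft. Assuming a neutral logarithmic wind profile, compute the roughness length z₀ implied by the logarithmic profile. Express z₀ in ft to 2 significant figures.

z₀ ≈ 0.43 ft

Log law: V(z) ∝ ln(z/z₀). With r = V₁/V₂ = 11.6/14.87 = 0.78009,
r · ln(z₂/z₀) = ln(z₁/z₀) ⇒ ln z₀ = (ln z₁ − r·ln z₂)/(1 − r)
ln z₀ = (3.61362 − 0.78009×4.86753) / 0.21991 = -0.8345
z₀ = exp(-0.8345) = 0.4341 ft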